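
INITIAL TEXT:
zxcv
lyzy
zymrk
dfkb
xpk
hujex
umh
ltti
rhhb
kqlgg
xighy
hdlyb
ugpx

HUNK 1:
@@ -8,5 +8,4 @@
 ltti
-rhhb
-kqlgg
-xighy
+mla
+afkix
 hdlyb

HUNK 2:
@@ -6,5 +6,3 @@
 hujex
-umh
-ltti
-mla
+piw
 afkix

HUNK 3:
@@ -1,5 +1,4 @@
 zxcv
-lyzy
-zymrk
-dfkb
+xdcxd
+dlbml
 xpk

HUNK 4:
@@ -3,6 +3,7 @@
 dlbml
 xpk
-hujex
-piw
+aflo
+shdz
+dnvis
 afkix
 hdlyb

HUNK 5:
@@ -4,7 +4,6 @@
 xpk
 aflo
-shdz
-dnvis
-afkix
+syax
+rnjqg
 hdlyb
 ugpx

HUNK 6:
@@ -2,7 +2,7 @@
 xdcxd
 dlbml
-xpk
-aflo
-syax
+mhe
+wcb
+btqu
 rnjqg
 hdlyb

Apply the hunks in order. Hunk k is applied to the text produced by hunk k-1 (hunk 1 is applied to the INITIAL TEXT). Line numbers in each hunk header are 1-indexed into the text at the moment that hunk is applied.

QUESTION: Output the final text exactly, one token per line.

Answer: zxcv
xdcxd
dlbml
mhe
wcb
btqu
rnjqg
hdlyb
ugpx

Derivation:
Hunk 1: at line 8 remove [rhhb,kqlgg,xighy] add [mla,afkix] -> 12 lines: zxcv lyzy zymrk dfkb xpk hujex umh ltti mla afkix hdlyb ugpx
Hunk 2: at line 6 remove [umh,ltti,mla] add [piw] -> 10 lines: zxcv lyzy zymrk dfkb xpk hujex piw afkix hdlyb ugpx
Hunk 3: at line 1 remove [lyzy,zymrk,dfkb] add [xdcxd,dlbml] -> 9 lines: zxcv xdcxd dlbml xpk hujex piw afkix hdlyb ugpx
Hunk 4: at line 3 remove [hujex,piw] add [aflo,shdz,dnvis] -> 10 lines: zxcv xdcxd dlbml xpk aflo shdz dnvis afkix hdlyb ugpx
Hunk 5: at line 4 remove [shdz,dnvis,afkix] add [syax,rnjqg] -> 9 lines: zxcv xdcxd dlbml xpk aflo syax rnjqg hdlyb ugpx
Hunk 6: at line 2 remove [xpk,aflo,syax] add [mhe,wcb,btqu] -> 9 lines: zxcv xdcxd dlbml mhe wcb btqu rnjqg hdlyb ugpx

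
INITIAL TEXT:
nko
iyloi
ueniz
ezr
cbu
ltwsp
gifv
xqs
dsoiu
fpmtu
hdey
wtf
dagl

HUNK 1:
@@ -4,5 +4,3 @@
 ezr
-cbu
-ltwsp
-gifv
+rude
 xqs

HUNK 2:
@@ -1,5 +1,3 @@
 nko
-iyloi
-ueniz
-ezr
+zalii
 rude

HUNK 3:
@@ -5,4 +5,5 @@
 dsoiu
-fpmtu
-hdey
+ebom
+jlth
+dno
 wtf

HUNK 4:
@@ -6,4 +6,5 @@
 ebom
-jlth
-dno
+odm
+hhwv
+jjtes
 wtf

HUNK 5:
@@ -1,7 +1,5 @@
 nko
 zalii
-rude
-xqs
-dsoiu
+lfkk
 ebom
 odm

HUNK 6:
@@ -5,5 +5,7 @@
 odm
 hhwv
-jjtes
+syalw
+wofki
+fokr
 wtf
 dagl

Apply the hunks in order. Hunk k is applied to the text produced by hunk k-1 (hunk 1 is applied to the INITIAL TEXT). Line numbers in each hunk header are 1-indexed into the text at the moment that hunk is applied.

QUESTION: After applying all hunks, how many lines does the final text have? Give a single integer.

Hunk 1: at line 4 remove [cbu,ltwsp,gifv] add [rude] -> 11 lines: nko iyloi ueniz ezr rude xqs dsoiu fpmtu hdey wtf dagl
Hunk 2: at line 1 remove [iyloi,ueniz,ezr] add [zalii] -> 9 lines: nko zalii rude xqs dsoiu fpmtu hdey wtf dagl
Hunk 3: at line 5 remove [fpmtu,hdey] add [ebom,jlth,dno] -> 10 lines: nko zalii rude xqs dsoiu ebom jlth dno wtf dagl
Hunk 4: at line 6 remove [jlth,dno] add [odm,hhwv,jjtes] -> 11 lines: nko zalii rude xqs dsoiu ebom odm hhwv jjtes wtf dagl
Hunk 5: at line 1 remove [rude,xqs,dsoiu] add [lfkk] -> 9 lines: nko zalii lfkk ebom odm hhwv jjtes wtf dagl
Hunk 6: at line 5 remove [jjtes] add [syalw,wofki,fokr] -> 11 lines: nko zalii lfkk ebom odm hhwv syalw wofki fokr wtf dagl
Final line count: 11

Answer: 11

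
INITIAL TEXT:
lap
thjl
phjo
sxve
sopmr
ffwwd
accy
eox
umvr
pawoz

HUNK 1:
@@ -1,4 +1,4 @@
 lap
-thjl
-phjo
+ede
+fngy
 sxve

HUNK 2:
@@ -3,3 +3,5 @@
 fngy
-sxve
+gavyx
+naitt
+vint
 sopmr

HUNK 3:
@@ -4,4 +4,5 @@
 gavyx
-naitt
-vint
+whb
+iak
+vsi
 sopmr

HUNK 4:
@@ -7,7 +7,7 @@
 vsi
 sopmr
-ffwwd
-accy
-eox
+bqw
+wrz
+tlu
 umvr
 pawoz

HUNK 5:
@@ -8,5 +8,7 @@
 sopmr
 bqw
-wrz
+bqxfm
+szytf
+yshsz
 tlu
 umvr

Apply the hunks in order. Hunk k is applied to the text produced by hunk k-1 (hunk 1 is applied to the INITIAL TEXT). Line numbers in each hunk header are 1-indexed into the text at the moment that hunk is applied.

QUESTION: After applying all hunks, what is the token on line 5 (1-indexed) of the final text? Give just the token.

Answer: whb

Derivation:
Hunk 1: at line 1 remove [thjl,phjo] add [ede,fngy] -> 10 lines: lap ede fngy sxve sopmr ffwwd accy eox umvr pawoz
Hunk 2: at line 3 remove [sxve] add [gavyx,naitt,vint] -> 12 lines: lap ede fngy gavyx naitt vint sopmr ffwwd accy eox umvr pawoz
Hunk 3: at line 4 remove [naitt,vint] add [whb,iak,vsi] -> 13 lines: lap ede fngy gavyx whb iak vsi sopmr ffwwd accy eox umvr pawoz
Hunk 4: at line 7 remove [ffwwd,accy,eox] add [bqw,wrz,tlu] -> 13 lines: lap ede fngy gavyx whb iak vsi sopmr bqw wrz tlu umvr pawoz
Hunk 5: at line 8 remove [wrz] add [bqxfm,szytf,yshsz] -> 15 lines: lap ede fngy gavyx whb iak vsi sopmr bqw bqxfm szytf yshsz tlu umvr pawoz
Final line 5: whb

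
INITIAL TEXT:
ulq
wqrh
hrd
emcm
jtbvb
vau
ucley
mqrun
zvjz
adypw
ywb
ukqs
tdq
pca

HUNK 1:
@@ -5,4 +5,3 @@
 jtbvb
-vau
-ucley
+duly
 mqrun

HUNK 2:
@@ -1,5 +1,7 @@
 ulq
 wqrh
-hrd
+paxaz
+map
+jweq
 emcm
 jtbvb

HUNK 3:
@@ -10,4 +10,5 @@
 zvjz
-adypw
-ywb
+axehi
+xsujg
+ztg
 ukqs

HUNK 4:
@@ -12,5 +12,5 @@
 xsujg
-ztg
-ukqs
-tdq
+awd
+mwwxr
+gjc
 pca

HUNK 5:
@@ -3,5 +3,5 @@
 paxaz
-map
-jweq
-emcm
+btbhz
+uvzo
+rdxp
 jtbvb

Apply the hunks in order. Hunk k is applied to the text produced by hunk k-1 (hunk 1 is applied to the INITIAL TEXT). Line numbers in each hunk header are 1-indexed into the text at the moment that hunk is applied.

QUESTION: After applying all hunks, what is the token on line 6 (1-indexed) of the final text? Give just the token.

Answer: rdxp

Derivation:
Hunk 1: at line 5 remove [vau,ucley] add [duly] -> 13 lines: ulq wqrh hrd emcm jtbvb duly mqrun zvjz adypw ywb ukqs tdq pca
Hunk 2: at line 1 remove [hrd] add [paxaz,map,jweq] -> 15 lines: ulq wqrh paxaz map jweq emcm jtbvb duly mqrun zvjz adypw ywb ukqs tdq pca
Hunk 3: at line 10 remove [adypw,ywb] add [axehi,xsujg,ztg] -> 16 lines: ulq wqrh paxaz map jweq emcm jtbvb duly mqrun zvjz axehi xsujg ztg ukqs tdq pca
Hunk 4: at line 12 remove [ztg,ukqs,tdq] add [awd,mwwxr,gjc] -> 16 lines: ulq wqrh paxaz map jweq emcm jtbvb duly mqrun zvjz axehi xsujg awd mwwxr gjc pca
Hunk 5: at line 3 remove [map,jweq,emcm] add [btbhz,uvzo,rdxp] -> 16 lines: ulq wqrh paxaz btbhz uvzo rdxp jtbvb duly mqrun zvjz axehi xsujg awd mwwxr gjc pca
Final line 6: rdxp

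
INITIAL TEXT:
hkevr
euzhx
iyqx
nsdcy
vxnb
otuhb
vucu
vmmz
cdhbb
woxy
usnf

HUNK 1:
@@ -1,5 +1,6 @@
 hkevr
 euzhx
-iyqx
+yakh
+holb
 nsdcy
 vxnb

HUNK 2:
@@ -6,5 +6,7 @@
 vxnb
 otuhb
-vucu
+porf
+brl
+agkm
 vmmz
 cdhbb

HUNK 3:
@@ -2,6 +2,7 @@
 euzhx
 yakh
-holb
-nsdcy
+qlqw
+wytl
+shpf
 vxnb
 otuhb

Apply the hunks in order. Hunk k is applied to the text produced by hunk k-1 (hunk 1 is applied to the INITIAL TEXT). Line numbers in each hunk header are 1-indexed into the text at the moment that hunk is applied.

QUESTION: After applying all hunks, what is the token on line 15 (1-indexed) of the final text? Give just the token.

Hunk 1: at line 1 remove [iyqx] add [yakh,holb] -> 12 lines: hkevr euzhx yakh holb nsdcy vxnb otuhb vucu vmmz cdhbb woxy usnf
Hunk 2: at line 6 remove [vucu] add [porf,brl,agkm] -> 14 lines: hkevr euzhx yakh holb nsdcy vxnb otuhb porf brl agkm vmmz cdhbb woxy usnf
Hunk 3: at line 2 remove [holb,nsdcy] add [qlqw,wytl,shpf] -> 15 lines: hkevr euzhx yakh qlqw wytl shpf vxnb otuhb porf brl agkm vmmz cdhbb woxy usnf
Final line 15: usnf

Answer: usnf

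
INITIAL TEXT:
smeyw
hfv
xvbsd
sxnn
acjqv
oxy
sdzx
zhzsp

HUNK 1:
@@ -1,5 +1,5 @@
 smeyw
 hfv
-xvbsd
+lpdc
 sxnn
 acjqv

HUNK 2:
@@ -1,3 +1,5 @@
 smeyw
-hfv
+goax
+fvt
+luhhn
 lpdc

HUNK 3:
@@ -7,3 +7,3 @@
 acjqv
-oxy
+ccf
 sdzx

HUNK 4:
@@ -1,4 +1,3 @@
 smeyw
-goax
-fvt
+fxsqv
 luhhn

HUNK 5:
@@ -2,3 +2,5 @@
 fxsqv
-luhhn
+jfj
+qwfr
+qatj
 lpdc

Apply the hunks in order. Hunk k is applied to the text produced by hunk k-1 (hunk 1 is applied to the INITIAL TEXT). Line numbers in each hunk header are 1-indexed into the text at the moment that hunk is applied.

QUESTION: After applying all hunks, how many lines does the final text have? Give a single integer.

Hunk 1: at line 1 remove [xvbsd] add [lpdc] -> 8 lines: smeyw hfv lpdc sxnn acjqv oxy sdzx zhzsp
Hunk 2: at line 1 remove [hfv] add [goax,fvt,luhhn] -> 10 lines: smeyw goax fvt luhhn lpdc sxnn acjqv oxy sdzx zhzsp
Hunk 3: at line 7 remove [oxy] add [ccf] -> 10 lines: smeyw goax fvt luhhn lpdc sxnn acjqv ccf sdzx zhzsp
Hunk 4: at line 1 remove [goax,fvt] add [fxsqv] -> 9 lines: smeyw fxsqv luhhn lpdc sxnn acjqv ccf sdzx zhzsp
Hunk 5: at line 2 remove [luhhn] add [jfj,qwfr,qatj] -> 11 lines: smeyw fxsqv jfj qwfr qatj lpdc sxnn acjqv ccf sdzx zhzsp
Final line count: 11

Answer: 11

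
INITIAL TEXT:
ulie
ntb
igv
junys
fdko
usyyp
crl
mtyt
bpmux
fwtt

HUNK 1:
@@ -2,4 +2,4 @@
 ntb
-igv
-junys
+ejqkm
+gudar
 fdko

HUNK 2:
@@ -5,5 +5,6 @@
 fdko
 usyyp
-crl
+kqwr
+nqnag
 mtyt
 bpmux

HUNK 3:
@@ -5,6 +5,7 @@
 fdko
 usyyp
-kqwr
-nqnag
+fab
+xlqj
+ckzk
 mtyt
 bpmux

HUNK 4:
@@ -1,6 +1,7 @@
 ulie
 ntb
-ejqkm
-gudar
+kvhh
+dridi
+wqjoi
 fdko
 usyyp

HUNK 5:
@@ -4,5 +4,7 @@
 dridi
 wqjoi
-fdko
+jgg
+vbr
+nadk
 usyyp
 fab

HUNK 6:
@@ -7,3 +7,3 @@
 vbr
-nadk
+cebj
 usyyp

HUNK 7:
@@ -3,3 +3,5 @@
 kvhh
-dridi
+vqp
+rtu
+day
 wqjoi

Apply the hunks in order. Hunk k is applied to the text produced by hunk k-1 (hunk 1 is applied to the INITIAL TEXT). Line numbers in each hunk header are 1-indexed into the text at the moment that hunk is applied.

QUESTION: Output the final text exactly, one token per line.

Answer: ulie
ntb
kvhh
vqp
rtu
day
wqjoi
jgg
vbr
cebj
usyyp
fab
xlqj
ckzk
mtyt
bpmux
fwtt

Derivation:
Hunk 1: at line 2 remove [igv,junys] add [ejqkm,gudar] -> 10 lines: ulie ntb ejqkm gudar fdko usyyp crl mtyt bpmux fwtt
Hunk 2: at line 5 remove [crl] add [kqwr,nqnag] -> 11 lines: ulie ntb ejqkm gudar fdko usyyp kqwr nqnag mtyt bpmux fwtt
Hunk 3: at line 5 remove [kqwr,nqnag] add [fab,xlqj,ckzk] -> 12 lines: ulie ntb ejqkm gudar fdko usyyp fab xlqj ckzk mtyt bpmux fwtt
Hunk 4: at line 1 remove [ejqkm,gudar] add [kvhh,dridi,wqjoi] -> 13 lines: ulie ntb kvhh dridi wqjoi fdko usyyp fab xlqj ckzk mtyt bpmux fwtt
Hunk 5: at line 4 remove [fdko] add [jgg,vbr,nadk] -> 15 lines: ulie ntb kvhh dridi wqjoi jgg vbr nadk usyyp fab xlqj ckzk mtyt bpmux fwtt
Hunk 6: at line 7 remove [nadk] add [cebj] -> 15 lines: ulie ntb kvhh dridi wqjoi jgg vbr cebj usyyp fab xlqj ckzk mtyt bpmux fwtt
Hunk 7: at line 3 remove [dridi] add [vqp,rtu,day] -> 17 lines: ulie ntb kvhh vqp rtu day wqjoi jgg vbr cebj usyyp fab xlqj ckzk mtyt bpmux fwtt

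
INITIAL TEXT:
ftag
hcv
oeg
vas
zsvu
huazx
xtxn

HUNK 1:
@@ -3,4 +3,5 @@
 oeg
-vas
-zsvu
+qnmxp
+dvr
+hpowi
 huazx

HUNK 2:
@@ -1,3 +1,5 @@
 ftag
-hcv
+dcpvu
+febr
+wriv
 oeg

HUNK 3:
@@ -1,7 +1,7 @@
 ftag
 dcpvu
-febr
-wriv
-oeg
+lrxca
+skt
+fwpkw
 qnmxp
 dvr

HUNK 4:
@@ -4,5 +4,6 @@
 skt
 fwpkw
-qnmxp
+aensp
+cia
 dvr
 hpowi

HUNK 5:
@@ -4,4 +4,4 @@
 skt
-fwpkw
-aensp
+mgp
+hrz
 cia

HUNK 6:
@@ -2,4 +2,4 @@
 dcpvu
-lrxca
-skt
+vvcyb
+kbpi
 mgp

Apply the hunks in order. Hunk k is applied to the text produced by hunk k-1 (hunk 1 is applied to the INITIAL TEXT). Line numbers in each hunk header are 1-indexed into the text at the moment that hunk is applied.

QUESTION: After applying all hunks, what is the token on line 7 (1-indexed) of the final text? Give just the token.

Hunk 1: at line 3 remove [vas,zsvu] add [qnmxp,dvr,hpowi] -> 8 lines: ftag hcv oeg qnmxp dvr hpowi huazx xtxn
Hunk 2: at line 1 remove [hcv] add [dcpvu,febr,wriv] -> 10 lines: ftag dcpvu febr wriv oeg qnmxp dvr hpowi huazx xtxn
Hunk 3: at line 1 remove [febr,wriv,oeg] add [lrxca,skt,fwpkw] -> 10 lines: ftag dcpvu lrxca skt fwpkw qnmxp dvr hpowi huazx xtxn
Hunk 4: at line 4 remove [qnmxp] add [aensp,cia] -> 11 lines: ftag dcpvu lrxca skt fwpkw aensp cia dvr hpowi huazx xtxn
Hunk 5: at line 4 remove [fwpkw,aensp] add [mgp,hrz] -> 11 lines: ftag dcpvu lrxca skt mgp hrz cia dvr hpowi huazx xtxn
Hunk 6: at line 2 remove [lrxca,skt] add [vvcyb,kbpi] -> 11 lines: ftag dcpvu vvcyb kbpi mgp hrz cia dvr hpowi huazx xtxn
Final line 7: cia

Answer: cia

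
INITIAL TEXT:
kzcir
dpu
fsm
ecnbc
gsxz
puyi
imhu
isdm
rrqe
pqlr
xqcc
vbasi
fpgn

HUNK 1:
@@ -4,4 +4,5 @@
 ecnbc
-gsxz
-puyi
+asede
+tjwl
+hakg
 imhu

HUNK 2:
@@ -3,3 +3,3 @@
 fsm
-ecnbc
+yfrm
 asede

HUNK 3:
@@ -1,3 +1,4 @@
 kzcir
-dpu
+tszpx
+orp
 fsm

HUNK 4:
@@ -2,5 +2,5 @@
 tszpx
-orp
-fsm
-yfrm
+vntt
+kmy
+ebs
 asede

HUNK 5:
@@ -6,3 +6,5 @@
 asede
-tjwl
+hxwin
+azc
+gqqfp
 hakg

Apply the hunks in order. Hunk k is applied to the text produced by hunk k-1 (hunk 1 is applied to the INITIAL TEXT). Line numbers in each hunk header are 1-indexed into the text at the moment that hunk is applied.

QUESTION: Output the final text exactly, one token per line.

Answer: kzcir
tszpx
vntt
kmy
ebs
asede
hxwin
azc
gqqfp
hakg
imhu
isdm
rrqe
pqlr
xqcc
vbasi
fpgn

Derivation:
Hunk 1: at line 4 remove [gsxz,puyi] add [asede,tjwl,hakg] -> 14 lines: kzcir dpu fsm ecnbc asede tjwl hakg imhu isdm rrqe pqlr xqcc vbasi fpgn
Hunk 2: at line 3 remove [ecnbc] add [yfrm] -> 14 lines: kzcir dpu fsm yfrm asede tjwl hakg imhu isdm rrqe pqlr xqcc vbasi fpgn
Hunk 3: at line 1 remove [dpu] add [tszpx,orp] -> 15 lines: kzcir tszpx orp fsm yfrm asede tjwl hakg imhu isdm rrqe pqlr xqcc vbasi fpgn
Hunk 4: at line 2 remove [orp,fsm,yfrm] add [vntt,kmy,ebs] -> 15 lines: kzcir tszpx vntt kmy ebs asede tjwl hakg imhu isdm rrqe pqlr xqcc vbasi fpgn
Hunk 5: at line 6 remove [tjwl] add [hxwin,azc,gqqfp] -> 17 lines: kzcir tszpx vntt kmy ebs asede hxwin azc gqqfp hakg imhu isdm rrqe pqlr xqcc vbasi fpgn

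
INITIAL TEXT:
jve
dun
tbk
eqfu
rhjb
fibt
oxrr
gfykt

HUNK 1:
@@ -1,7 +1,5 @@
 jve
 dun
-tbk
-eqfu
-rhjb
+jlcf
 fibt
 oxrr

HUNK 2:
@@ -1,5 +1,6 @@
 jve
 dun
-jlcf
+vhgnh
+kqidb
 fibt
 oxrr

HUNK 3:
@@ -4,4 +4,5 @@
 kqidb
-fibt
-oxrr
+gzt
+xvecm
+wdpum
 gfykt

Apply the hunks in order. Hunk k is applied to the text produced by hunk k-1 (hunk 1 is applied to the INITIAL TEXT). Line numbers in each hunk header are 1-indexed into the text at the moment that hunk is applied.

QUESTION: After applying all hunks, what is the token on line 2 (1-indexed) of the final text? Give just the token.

Hunk 1: at line 1 remove [tbk,eqfu,rhjb] add [jlcf] -> 6 lines: jve dun jlcf fibt oxrr gfykt
Hunk 2: at line 1 remove [jlcf] add [vhgnh,kqidb] -> 7 lines: jve dun vhgnh kqidb fibt oxrr gfykt
Hunk 3: at line 4 remove [fibt,oxrr] add [gzt,xvecm,wdpum] -> 8 lines: jve dun vhgnh kqidb gzt xvecm wdpum gfykt
Final line 2: dun

Answer: dun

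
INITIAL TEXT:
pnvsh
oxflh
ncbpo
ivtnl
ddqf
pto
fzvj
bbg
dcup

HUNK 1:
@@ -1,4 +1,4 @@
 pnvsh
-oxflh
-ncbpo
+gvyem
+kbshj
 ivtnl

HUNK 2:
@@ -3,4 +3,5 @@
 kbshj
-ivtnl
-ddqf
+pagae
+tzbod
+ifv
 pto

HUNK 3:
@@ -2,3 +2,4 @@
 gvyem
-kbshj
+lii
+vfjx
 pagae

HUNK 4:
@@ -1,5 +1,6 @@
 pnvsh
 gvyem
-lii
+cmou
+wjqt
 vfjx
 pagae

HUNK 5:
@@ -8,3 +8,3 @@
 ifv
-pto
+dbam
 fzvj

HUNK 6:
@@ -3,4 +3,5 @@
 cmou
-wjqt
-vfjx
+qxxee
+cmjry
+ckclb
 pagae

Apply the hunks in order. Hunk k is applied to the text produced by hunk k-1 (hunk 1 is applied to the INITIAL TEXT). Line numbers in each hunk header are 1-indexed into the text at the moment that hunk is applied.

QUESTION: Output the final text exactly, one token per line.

Answer: pnvsh
gvyem
cmou
qxxee
cmjry
ckclb
pagae
tzbod
ifv
dbam
fzvj
bbg
dcup

Derivation:
Hunk 1: at line 1 remove [oxflh,ncbpo] add [gvyem,kbshj] -> 9 lines: pnvsh gvyem kbshj ivtnl ddqf pto fzvj bbg dcup
Hunk 2: at line 3 remove [ivtnl,ddqf] add [pagae,tzbod,ifv] -> 10 lines: pnvsh gvyem kbshj pagae tzbod ifv pto fzvj bbg dcup
Hunk 3: at line 2 remove [kbshj] add [lii,vfjx] -> 11 lines: pnvsh gvyem lii vfjx pagae tzbod ifv pto fzvj bbg dcup
Hunk 4: at line 1 remove [lii] add [cmou,wjqt] -> 12 lines: pnvsh gvyem cmou wjqt vfjx pagae tzbod ifv pto fzvj bbg dcup
Hunk 5: at line 8 remove [pto] add [dbam] -> 12 lines: pnvsh gvyem cmou wjqt vfjx pagae tzbod ifv dbam fzvj bbg dcup
Hunk 6: at line 3 remove [wjqt,vfjx] add [qxxee,cmjry,ckclb] -> 13 lines: pnvsh gvyem cmou qxxee cmjry ckclb pagae tzbod ifv dbam fzvj bbg dcup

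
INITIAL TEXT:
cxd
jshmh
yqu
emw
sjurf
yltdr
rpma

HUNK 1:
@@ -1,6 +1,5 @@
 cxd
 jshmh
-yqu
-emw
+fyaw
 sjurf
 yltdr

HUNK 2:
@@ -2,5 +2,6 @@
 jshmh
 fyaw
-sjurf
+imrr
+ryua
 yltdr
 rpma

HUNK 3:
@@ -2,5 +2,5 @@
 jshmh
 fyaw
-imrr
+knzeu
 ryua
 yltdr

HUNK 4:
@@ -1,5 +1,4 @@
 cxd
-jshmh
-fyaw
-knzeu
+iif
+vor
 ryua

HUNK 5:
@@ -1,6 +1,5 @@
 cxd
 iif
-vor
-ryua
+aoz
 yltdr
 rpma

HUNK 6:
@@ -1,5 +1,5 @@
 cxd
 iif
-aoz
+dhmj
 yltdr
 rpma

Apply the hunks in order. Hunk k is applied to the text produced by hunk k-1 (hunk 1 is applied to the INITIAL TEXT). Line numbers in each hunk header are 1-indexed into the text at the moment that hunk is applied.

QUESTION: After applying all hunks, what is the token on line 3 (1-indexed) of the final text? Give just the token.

Answer: dhmj

Derivation:
Hunk 1: at line 1 remove [yqu,emw] add [fyaw] -> 6 lines: cxd jshmh fyaw sjurf yltdr rpma
Hunk 2: at line 2 remove [sjurf] add [imrr,ryua] -> 7 lines: cxd jshmh fyaw imrr ryua yltdr rpma
Hunk 3: at line 2 remove [imrr] add [knzeu] -> 7 lines: cxd jshmh fyaw knzeu ryua yltdr rpma
Hunk 4: at line 1 remove [jshmh,fyaw,knzeu] add [iif,vor] -> 6 lines: cxd iif vor ryua yltdr rpma
Hunk 5: at line 1 remove [vor,ryua] add [aoz] -> 5 lines: cxd iif aoz yltdr rpma
Hunk 6: at line 1 remove [aoz] add [dhmj] -> 5 lines: cxd iif dhmj yltdr rpma
Final line 3: dhmj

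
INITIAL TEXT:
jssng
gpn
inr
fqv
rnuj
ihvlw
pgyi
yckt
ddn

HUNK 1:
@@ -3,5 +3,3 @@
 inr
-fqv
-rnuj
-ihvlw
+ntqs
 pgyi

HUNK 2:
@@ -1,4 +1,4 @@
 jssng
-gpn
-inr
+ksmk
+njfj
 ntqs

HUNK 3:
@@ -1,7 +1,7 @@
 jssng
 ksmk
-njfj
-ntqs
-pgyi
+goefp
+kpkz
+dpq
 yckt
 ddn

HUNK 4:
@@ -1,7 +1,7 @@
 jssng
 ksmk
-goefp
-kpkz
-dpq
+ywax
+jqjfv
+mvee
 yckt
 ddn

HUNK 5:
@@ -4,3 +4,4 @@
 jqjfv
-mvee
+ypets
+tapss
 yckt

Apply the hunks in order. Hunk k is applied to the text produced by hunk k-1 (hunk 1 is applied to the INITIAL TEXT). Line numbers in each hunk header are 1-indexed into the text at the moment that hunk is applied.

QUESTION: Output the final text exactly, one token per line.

Hunk 1: at line 3 remove [fqv,rnuj,ihvlw] add [ntqs] -> 7 lines: jssng gpn inr ntqs pgyi yckt ddn
Hunk 2: at line 1 remove [gpn,inr] add [ksmk,njfj] -> 7 lines: jssng ksmk njfj ntqs pgyi yckt ddn
Hunk 3: at line 1 remove [njfj,ntqs,pgyi] add [goefp,kpkz,dpq] -> 7 lines: jssng ksmk goefp kpkz dpq yckt ddn
Hunk 4: at line 1 remove [goefp,kpkz,dpq] add [ywax,jqjfv,mvee] -> 7 lines: jssng ksmk ywax jqjfv mvee yckt ddn
Hunk 5: at line 4 remove [mvee] add [ypets,tapss] -> 8 lines: jssng ksmk ywax jqjfv ypets tapss yckt ddn

Answer: jssng
ksmk
ywax
jqjfv
ypets
tapss
yckt
ddn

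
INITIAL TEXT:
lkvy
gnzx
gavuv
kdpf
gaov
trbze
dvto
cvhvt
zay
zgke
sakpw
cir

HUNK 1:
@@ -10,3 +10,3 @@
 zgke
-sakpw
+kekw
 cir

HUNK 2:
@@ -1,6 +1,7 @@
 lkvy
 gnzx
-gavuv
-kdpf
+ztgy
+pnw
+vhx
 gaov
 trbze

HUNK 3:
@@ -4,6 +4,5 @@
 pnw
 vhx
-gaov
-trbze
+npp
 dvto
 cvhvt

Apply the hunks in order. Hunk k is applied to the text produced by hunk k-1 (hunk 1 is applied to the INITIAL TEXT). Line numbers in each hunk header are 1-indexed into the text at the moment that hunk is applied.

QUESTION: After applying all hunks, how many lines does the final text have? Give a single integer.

Hunk 1: at line 10 remove [sakpw] add [kekw] -> 12 lines: lkvy gnzx gavuv kdpf gaov trbze dvto cvhvt zay zgke kekw cir
Hunk 2: at line 1 remove [gavuv,kdpf] add [ztgy,pnw,vhx] -> 13 lines: lkvy gnzx ztgy pnw vhx gaov trbze dvto cvhvt zay zgke kekw cir
Hunk 3: at line 4 remove [gaov,trbze] add [npp] -> 12 lines: lkvy gnzx ztgy pnw vhx npp dvto cvhvt zay zgke kekw cir
Final line count: 12

Answer: 12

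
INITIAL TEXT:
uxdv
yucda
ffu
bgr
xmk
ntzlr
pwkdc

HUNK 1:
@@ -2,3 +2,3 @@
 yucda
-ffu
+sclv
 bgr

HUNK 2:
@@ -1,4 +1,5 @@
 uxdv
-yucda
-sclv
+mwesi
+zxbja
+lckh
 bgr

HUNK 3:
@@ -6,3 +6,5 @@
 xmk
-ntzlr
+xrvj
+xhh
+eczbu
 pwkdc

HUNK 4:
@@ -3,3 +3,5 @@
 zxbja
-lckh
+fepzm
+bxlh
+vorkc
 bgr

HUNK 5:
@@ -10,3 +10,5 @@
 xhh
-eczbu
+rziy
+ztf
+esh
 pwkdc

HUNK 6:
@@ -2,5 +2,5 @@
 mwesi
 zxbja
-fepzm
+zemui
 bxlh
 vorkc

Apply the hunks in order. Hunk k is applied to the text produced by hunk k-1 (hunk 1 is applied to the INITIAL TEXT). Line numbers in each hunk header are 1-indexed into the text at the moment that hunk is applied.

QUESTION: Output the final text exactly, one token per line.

Hunk 1: at line 2 remove [ffu] add [sclv] -> 7 lines: uxdv yucda sclv bgr xmk ntzlr pwkdc
Hunk 2: at line 1 remove [yucda,sclv] add [mwesi,zxbja,lckh] -> 8 lines: uxdv mwesi zxbja lckh bgr xmk ntzlr pwkdc
Hunk 3: at line 6 remove [ntzlr] add [xrvj,xhh,eczbu] -> 10 lines: uxdv mwesi zxbja lckh bgr xmk xrvj xhh eczbu pwkdc
Hunk 4: at line 3 remove [lckh] add [fepzm,bxlh,vorkc] -> 12 lines: uxdv mwesi zxbja fepzm bxlh vorkc bgr xmk xrvj xhh eczbu pwkdc
Hunk 5: at line 10 remove [eczbu] add [rziy,ztf,esh] -> 14 lines: uxdv mwesi zxbja fepzm bxlh vorkc bgr xmk xrvj xhh rziy ztf esh pwkdc
Hunk 6: at line 2 remove [fepzm] add [zemui] -> 14 lines: uxdv mwesi zxbja zemui bxlh vorkc bgr xmk xrvj xhh rziy ztf esh pwkdc

Answer: uxdv
mwesi
zxbja
zemui
bxlh
vorkc
bgr
xmk
xrvj
xhh
rziy
ztf
esh
pwkdc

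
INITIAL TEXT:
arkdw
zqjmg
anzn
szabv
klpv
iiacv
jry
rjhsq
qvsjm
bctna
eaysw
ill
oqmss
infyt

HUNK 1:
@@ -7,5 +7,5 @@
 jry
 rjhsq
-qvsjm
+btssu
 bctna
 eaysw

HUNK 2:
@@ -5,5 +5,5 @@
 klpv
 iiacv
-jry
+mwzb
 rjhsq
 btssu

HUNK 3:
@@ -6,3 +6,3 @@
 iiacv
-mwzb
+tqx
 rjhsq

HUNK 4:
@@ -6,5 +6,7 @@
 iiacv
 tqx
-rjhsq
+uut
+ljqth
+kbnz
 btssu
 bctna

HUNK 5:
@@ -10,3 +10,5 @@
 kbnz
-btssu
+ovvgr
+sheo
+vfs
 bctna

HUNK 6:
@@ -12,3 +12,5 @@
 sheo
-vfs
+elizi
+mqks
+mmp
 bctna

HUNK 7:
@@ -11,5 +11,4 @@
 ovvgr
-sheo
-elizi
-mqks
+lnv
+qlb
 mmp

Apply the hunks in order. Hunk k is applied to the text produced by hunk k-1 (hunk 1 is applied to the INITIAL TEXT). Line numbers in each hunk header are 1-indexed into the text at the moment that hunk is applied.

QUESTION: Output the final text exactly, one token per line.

Hunk 1: at line 7 remove [qvsjm] add [btssu] -> 14 lines: arkdw zqjmg anzn szabv klpv iiacv jry rjhsq btssu bctna eaysw ill oqmss infyt
Hunk 2: at line 5 remove [jry] add [mwzb] -> 14 lines: arkdw zqjmg anzn szabv klpv iiacv mwzb rjhsq btssu bctna eaysw ill oqmss infyt
Hunk 3: at line 6 remove [mwzb] add [tqx] -> 14 lines: arkdw zqjmg anzn szabv klpv iiacv tqx rjhsq btssu bctna eaysw ill oqmss infyt
Hunk 4: at line 6 remove [rjhsq] add [uut,ljqth,kbnz] -> 16 lines: arkdw zqjmg anzn szabv klpv iiacv tqx uut ljqth kbnz btssu bctna eaysw ill oqmss infyt
Hunk 5: at line 10 remove [btssu] add [ovvgr,sheo,vfs] -> 18 lines: arkdw zqjmg anzn szabv klpv iiacv tqx uut ljqth kbnz ovvgr sheo vfs bctna eaysw ill oqmss infyt
Hunk 6: at line 12 remove [vfs] add [elizi,mqks,mmp] -> 20 lines: arkdw zqjmg anzn szabv klpv iiacv tqx uut ljqth kbnz ovvgr sheo elizi mqks mmp bctna eaysw ill oqmss infyt
Hunk 7: at line 11 remove [sheo,elizi,mqks] add [lnv,qlb] -> 19 lines: arkdw zqjmg anzn szabv klpv iiacv tqx uut ljqth kbnz ovvgr lnv qlb mmp bctna eaysw ill oqmss infyt

Answer: arkdw
zqjmg
anzn
szabv
klpv
iiacv
tqx
uut
ljqth
kbnz
ovvgr
lnv
qlb
mmp
bctna
eaysw
ill
oqmss
infyt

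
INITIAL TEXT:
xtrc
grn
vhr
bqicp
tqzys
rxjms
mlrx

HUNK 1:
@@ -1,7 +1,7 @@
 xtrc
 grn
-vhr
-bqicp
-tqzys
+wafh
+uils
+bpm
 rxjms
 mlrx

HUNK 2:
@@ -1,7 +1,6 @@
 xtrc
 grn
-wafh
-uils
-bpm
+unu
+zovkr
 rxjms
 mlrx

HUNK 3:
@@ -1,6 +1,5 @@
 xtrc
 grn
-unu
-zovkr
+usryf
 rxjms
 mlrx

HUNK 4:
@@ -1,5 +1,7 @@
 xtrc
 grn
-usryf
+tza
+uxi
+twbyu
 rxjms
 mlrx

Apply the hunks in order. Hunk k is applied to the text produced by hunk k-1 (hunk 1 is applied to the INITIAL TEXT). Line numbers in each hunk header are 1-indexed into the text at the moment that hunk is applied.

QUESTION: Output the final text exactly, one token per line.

Answer: xtrc
grn
tza
uxi
twbyu
rxjms
mlrx

Derivation:
Hunk 1: at line 1 remove [vhr,bqicp,tqzys] add [wafh,uils,bpm] -> 7 lines: xtrc grn wafh uils bpm rxjms mlrx
Hunk 2: at line 1 remove [wafh,uils,bpm] add [unu,zovkr] -> 6 lines: xtrc grn unu zovkr rxjms mlrx
Hunk 3: at line 1 remove [unu,zovkr] add [usryf] -> 5 lines: xtrc grn usryf rxjms mlrx
Hunk 4: at line 1 remove [usryf] add [tza,uxi,twbyu] -> 7 lines: xtrc grn tza uxi twbyu rxjms mlrx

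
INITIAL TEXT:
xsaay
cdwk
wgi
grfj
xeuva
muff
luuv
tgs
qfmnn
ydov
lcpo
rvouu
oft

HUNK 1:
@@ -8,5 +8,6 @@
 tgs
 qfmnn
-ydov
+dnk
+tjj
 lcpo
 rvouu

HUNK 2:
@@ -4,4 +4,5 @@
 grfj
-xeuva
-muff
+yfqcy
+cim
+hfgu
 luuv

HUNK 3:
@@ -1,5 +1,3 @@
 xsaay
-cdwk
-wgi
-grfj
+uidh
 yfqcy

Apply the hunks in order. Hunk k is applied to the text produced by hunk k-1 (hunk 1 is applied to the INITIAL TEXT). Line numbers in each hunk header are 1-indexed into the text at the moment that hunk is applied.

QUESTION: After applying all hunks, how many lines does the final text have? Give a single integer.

Answer: 13

Derivation:
Hunk 1: at line 8 remove [ydov] add [dnk,tjj] -> 14 lines: xsaay cdwk wgi grfj xeuva muff luuv tgs qfmnn dnk tjj lcpo rvouu oft
Hunk 2: at line 4 remove [xeuva,muff] add [yfqcy,cim,hfgu] -> 15 lines: xsaay cdwk wgi grfj yfqcy cim hfgu luuv tgs qfmnn dnk tjj lcpo rvouu oft
Hunk 3: at line 1 remove [cdwk,wgi,grfj] add [uidh] -> 13 lines: xsaay uidh yfqcy cim hfgu luuv tgs qfmnn dnk tjj lcpo rvouu oft
Final line count: 13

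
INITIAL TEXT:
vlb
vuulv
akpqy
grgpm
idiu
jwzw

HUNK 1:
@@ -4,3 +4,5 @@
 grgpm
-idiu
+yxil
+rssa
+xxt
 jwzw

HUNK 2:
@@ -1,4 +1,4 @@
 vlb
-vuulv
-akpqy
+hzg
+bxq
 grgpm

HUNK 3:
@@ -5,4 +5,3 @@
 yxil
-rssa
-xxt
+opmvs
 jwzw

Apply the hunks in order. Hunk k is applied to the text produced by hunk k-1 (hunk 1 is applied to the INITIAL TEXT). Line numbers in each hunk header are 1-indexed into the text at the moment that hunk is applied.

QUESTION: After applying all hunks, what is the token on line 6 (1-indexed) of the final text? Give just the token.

Hunk 1: at line 4 remove [idiu] add [yxil,rssa,xxt] -> 8 lines: vlb vuulv akpqy grgpm yxil rssa xxt jwzw
Hunk 2: at line 1 remove [vuulv,akpqy] add [hzg,bxq] -> 8 lines: vlb hzg bxq grgpm yxil rssa xxt jwzw
Hunk 3: at line 5 remove [rssa,xxt] add [opmvs] -> 7 lines: vlb hzg bxq grgpm yxil opmvs jwzw
Final line 6: opmvs

Answer: opmvs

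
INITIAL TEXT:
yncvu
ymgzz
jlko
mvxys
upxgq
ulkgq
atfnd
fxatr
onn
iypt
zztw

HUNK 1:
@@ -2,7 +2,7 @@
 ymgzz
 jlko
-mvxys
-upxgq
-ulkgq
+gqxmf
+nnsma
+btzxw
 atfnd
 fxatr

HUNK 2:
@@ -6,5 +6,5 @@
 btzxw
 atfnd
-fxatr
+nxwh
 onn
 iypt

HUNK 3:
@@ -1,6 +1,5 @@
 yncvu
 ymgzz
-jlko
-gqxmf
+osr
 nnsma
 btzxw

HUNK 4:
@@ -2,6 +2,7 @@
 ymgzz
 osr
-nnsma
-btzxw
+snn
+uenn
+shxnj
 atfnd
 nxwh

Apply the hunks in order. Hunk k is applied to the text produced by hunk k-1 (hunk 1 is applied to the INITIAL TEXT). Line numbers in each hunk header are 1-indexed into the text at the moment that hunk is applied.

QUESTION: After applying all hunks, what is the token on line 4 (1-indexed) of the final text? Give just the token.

Answer: snn

Derivation:
Hunk 1: at line 2 remove [mvxys,upxgq,ulkgq] add [gqxmf,nnsma,btzxw] -> 11 lines: yncvu ymgzz jlko gqxmf nnsma btzxw atfnd fxatr onn iypt zztw
Hunk 2: at line 6 remove [fxatr] add [nxwh] -> 11 lines: yncvu ymgzz jlko gqxmf nnsma btzxw atfnd nxwh onn iypt zztw
Hunk 3: at line 1 remove [jlko,gqxmf] add [osr] -> 10 lines: yncvu ymgzz osr nnsma btzxw atfnd nxwh onn iypt zztw
Hunk 4: at line 2 remove [nnsma,btzxw] add [snn,uenn,shxnj] -> 11 lines: yncvu ymgzz osr snn uenn shxnj atfnd nxwh onn iypt zztw
Final line 4: snn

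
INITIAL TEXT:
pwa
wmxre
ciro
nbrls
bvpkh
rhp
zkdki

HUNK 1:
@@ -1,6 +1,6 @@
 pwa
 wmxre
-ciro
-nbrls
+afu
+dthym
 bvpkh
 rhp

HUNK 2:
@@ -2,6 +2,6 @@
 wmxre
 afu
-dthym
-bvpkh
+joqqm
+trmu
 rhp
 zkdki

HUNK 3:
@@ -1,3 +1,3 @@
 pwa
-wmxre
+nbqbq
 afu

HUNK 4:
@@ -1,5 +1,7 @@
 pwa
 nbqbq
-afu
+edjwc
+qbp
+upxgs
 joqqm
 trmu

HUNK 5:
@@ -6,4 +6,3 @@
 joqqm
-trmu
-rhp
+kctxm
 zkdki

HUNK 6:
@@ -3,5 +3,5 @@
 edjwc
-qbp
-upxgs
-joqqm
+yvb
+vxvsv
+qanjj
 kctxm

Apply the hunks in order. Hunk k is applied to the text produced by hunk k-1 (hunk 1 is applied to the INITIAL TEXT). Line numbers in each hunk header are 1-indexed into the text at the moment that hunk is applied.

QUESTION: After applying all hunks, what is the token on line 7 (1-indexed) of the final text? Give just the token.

Hunk 1: at line 1 remove [ciro,nbrls] add [afu,dthym] -> 7 lines: pwa wmxre afu dthym bvpkh rhp zkdki
Hunk 2: at line 2 remove [dthym,bvpkh] add [joqqm,trmu] -> 7 lines: pwa wmxre afu joqqm trmu rhp zkdki
Hunk 3: at line 1 remove [wmxre] add [nbqbq] -> 7 lines: pwa nbqbq afu joqqm trmu rhp zkdki
Hunk 4: at line 1 remove [afu] add [edjwc,qbp,upxgs] -> 9 lines: pwa nbqbq edjwc qbp upxgs joqqm trmu rhp zkdki
Hunk 5: at line 6 remove [trmu,rhp] add [kctxm] -> 8 lines: pwa nbqbq edjwc qbp upxgs joqqm kctxm zkdki
Hunk 6: at line 3 remove [qbp,upxgs,joqqm] add [yvb,vxvsv,qanjj] -> 8 lines: pwa nbqbq edjwc yvb vxvsv qanjj kctxm zkdki
Final line 7: kctxm

Answer: kctxm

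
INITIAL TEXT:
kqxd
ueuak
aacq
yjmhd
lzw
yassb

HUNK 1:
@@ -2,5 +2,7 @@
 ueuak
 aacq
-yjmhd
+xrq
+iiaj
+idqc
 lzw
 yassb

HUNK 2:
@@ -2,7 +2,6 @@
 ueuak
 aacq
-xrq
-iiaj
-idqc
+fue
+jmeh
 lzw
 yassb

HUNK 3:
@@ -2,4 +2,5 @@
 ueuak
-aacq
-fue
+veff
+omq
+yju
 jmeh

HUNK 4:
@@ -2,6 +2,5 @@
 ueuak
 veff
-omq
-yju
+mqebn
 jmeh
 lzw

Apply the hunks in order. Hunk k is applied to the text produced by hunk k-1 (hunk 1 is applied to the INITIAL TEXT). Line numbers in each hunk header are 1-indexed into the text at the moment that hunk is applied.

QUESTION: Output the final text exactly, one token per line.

Answer: kqxd
ueuak
veff
mqebn
jmeh
lzw
yassb

Derivation:
Hunk 1: at line 2 remove [yjmhd] add [xrq,iiaj,idqc] -> 8 lines: kqxd ueuak aacq xrq iiaj idqc lzw yassb
Hunk 2: at line 2 remove [xrq,iiaj,idqc] add [fue,jmeh] -> 7 lines: kqxd ueuak aacq fue jmeh lzw yassb
Hunk 3: at line 2 remove [aacq,fue] add [veff,omq,yju] -> 8 lines: kqxd ueuak veff omq yju jmeh lzw yassb
Hunk 4: at line 2 remove [omq,yju] add [mqebn] -> 7 lines: kqxd ueuak veff mqebn jmeh lzw yassb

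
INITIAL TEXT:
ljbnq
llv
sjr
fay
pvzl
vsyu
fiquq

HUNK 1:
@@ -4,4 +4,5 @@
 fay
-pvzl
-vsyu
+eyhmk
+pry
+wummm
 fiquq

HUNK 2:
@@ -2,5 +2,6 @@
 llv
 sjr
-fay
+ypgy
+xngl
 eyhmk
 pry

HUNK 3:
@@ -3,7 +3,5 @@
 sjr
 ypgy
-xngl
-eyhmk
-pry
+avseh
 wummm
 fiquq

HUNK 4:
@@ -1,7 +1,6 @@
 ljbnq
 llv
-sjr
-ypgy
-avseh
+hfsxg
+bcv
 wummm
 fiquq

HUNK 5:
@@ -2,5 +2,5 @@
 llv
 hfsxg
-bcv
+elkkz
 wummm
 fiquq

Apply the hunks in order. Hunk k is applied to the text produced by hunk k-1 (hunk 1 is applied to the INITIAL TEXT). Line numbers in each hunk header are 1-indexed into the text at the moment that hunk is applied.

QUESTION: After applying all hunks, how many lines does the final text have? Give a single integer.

Answer: 6

Derivation:
Hunk 1: at line 4 remove [pvzl,vsyu] add [eyhmk,pry,wummm] -> 8 lines: ljbnq llv sjr fay eyhmk pry wummm fiquq
Hunk 2: at line 2 remove [fay] add [ypgy,xngl] -> 9 lines: ljbnq llv sjr ypgy xngl eyhmk pry wummm fiquq
Hunk 3: at line 3 remove [xngl,eyhmk,pry] add [avseh] -> 7 lines: ljbnq llv sjr ypgy avseh wummm fiquq
Hunk 4: at line 1 remove [sjr,ypgy,avseh] add [hfsxg,bcv] -> 6 lines: ljbnq llv hfsxg bcv wummm fiquq
Hunk 5: at line 2 remove [bcv] add [elkkz] -> 6 lines: ljbnq llv hfsxg elkkz wummm fiquq
Final line count: 6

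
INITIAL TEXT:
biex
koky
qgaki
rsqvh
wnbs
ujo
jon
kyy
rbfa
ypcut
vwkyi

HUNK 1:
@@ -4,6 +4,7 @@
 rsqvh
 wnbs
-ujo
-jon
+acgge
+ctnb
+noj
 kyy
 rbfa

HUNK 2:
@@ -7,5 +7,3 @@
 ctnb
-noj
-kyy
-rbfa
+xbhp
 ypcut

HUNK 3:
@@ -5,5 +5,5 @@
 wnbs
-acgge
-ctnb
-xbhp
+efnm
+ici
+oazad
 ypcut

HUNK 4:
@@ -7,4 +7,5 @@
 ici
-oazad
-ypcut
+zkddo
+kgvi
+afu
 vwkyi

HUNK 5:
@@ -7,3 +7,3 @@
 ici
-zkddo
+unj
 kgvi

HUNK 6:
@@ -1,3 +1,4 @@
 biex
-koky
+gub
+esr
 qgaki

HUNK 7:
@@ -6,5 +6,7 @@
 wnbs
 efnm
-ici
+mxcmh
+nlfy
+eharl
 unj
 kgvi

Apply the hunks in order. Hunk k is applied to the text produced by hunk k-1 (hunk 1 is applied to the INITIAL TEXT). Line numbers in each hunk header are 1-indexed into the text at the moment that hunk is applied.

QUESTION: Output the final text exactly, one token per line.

Hunk 1: at line 4 remove [ujo,jon] add [acgge,ctnb,noj] -> 12 lines: biex koky qgaki rsqvh wnbs acgge ctnb noj kyy rbfa ypcut vwkyi
Hunk 2: at line 7 remove [noj,kyy,rbfa] add [xbhp] -> 10 lines: biex koky qgaki rsqvh wnbs acgge ctnb xbhp ypcut vwkyi
Hunk 3: at line 5 remove [acgge,ctnb,xbhp] add [efnm,ici,oazad] -> 10 lines: biex koky qgaki rsqvh wnbs efnm ici oazad ypcut vwkyi
Hunk 4: at line 7 remove [oazad,ypcut] add [zkddo,kgvi,afu] -> 11 lines: biex koky qgaki rsqvh wnbs efnm ici zkddo kgvi afu vwkyi
Hunk 5: at line 7 remove [zkddo] add [unj] -> 11 lines: biex koky qgaki rsqvh wnbs efnm ici unj kgvi afu vwkyi
Hunk 6: at line 1 remove [koky] add [gub,esr] -> 12 lines: biex gub esr qgaki rsqvh wnbs efnm ici unj kgvi afu vwkyi
Hunk 7: at line 6 remove [ici] add [mxcmh,nlfy,eharl] -> 14 lines: biex gub esr qgaki rsqvh wnbs efnm mxcmh nlfy eharl unj kgvi afu vwkyi

Answer: biex
gub
esr
qgaki
rsqvh
wnbs
efnm
mxcmh
nlfy
eharl
unj
kgvi
afu
vwkyi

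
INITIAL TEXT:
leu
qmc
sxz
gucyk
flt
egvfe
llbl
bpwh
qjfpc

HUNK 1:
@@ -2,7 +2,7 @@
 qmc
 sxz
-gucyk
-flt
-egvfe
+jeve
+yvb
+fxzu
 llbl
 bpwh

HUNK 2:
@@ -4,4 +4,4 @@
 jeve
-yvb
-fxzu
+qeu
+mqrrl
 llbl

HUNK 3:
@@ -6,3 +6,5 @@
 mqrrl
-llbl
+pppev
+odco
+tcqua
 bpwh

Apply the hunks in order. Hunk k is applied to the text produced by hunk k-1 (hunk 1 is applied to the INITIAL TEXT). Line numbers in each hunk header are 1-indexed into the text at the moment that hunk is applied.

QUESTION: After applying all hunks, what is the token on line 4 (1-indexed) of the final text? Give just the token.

Answer: jeve

Derivation:
Hunk 1: at line 2 remove [gucyk,flt,egvfe] add [jeve,yvb,fxzu] -> 9 lines: leu qmc sxz jeve yvb fxzu llbl bpwh qjfpc
Hunk 2: at line 4 remove [yvb,fxzu] add [qeu,mqrrl] -> 9 lines: leu qmc sxz jeve qeu mqrrl llbl bpwh qjfpc
Hunk 3: at line 6 remove [llbl] add [pppev,odco,tcqua] -> 11 lines: leu qmc sxz jeve qeu mqrrl pppev odco tcqua bpwh qjfpc
Final line 4: jeve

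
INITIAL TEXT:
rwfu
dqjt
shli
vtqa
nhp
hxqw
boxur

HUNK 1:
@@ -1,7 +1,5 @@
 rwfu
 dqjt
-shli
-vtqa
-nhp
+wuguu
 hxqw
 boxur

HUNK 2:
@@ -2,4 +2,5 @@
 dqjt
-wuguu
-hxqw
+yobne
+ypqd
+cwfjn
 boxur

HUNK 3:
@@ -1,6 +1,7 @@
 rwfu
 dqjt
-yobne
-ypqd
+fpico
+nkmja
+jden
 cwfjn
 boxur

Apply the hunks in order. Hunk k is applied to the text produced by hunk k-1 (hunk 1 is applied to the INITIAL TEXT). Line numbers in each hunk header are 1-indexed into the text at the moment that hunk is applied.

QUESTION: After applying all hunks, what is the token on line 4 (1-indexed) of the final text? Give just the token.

Answer: nkmja

Derivation:
Hunk 1: at line 1 remove [shli,vtqa,nhp] add [wuguu] -> 5 lines: rwfu dqjt wuguu hxqw boxur
Hunk 2: at line 2 remove [wuguu,hxqw] add [yobne,ypqd,cwfjn] -> 6 lines: rwfu dqjt yobne ypqd cwfjn boxur
Hunk 3: at line 1 remove [yobne,ypqd] add [fpico,nkmja,jden] -> 7 lines: rwfu dqjt fpico nkmja jden cwfjn boxur
Final line 4: nkmja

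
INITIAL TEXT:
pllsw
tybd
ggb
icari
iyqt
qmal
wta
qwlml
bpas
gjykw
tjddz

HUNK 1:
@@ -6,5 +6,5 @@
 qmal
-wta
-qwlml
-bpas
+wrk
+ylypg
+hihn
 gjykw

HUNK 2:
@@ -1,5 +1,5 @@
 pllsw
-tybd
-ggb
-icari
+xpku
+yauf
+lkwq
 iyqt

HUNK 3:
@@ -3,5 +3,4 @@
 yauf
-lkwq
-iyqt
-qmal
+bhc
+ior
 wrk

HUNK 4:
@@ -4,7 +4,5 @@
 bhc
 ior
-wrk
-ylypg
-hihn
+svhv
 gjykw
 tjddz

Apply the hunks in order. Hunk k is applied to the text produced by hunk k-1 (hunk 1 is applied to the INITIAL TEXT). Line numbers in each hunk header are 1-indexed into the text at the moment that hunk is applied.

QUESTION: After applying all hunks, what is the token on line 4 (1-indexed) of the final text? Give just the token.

Hunk 1: at line 6 remove [wta,qwlml,bpas] add [wrk,ylypg,hihn] -> 11 lines: pllsw tybd ggb icari iyqt qmal wrk ylypg hihn gjykw tjddz
Hunk 2: at line 1 remove [tybd,ggb,icari] add [xpku,yauf,lkwq] -> 11 lines: pllsw xpku yauf lkwq iyqt qmal wrk ylypg hihn gjykw tjddz
Hunk 3: at line 3 remove [lkwq,iyqt,qmal] add [bhc,ior] -> 10 lines: pllsw xpku yauf bhc ior wrk ylypg hihn gjykw tjddz
Hunk 4: at line 4 remove [wrk,ylypg,hihn] add [svhv] -> 8 lines: pllsw xpku yauf bhc ior svhv gjykw tjddz
Final line 4: bhc

Answer: bhc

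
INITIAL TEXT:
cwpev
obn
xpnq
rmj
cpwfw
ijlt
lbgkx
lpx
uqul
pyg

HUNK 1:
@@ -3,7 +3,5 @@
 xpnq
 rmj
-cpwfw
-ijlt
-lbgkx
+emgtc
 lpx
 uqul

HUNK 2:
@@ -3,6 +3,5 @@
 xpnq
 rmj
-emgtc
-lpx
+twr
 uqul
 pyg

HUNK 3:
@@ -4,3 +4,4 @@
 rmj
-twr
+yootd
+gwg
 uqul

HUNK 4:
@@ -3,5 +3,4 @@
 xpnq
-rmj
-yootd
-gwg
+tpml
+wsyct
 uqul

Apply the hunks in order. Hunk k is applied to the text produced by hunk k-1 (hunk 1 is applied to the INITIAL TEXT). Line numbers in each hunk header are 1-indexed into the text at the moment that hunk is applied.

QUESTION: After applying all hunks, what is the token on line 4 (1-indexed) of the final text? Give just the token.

Answer: tpml

Derivation:
Hunk 1: at line 3 remove [cpwfw,ijlt,lbgkx] add [emgtc] -> 8 lines: cwpev obn xpnq rmj emgtc lpx uqul pyg
Hunk 2: at line 3 remove [emgtc,lpx] add [twr] -> 7 lines: cwpev obn xpnq rmj twr uqul pyg
Hunk 3: at line 4 remove [twr] add [yootd,gwg] -> 8 lines: cwpev obn xpnq rmj yootd gwg uqul pyg
Hunk 4: at line 3 remove [rmj,yootd,gwg] add [tpml,wsyct] -> 7 lines: cwpev obn xpnq tpml wsyct uqul pyg
Final line 4: tpml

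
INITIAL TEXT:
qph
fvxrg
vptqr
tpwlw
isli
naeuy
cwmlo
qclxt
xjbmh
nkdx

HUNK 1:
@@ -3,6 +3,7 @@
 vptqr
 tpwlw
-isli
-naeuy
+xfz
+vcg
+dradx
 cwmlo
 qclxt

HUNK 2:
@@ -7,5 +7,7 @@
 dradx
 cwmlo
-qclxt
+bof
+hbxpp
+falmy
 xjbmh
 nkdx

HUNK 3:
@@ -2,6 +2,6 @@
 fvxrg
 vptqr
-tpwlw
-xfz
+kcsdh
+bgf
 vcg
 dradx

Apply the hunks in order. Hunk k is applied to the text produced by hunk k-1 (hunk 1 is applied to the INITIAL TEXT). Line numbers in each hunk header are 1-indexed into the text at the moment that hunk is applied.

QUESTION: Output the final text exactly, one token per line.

Hunk 1: at line 3 remove [isli,naeuy] add [xfz,vcg,dradx] -> 11 lines: qph fvxrg vptqr tpwlw xfz vcg dradx cwmlo qclxt xjbmh nkdx
Hunk 2: at line 7 remove [qclxt] add [bof,hbxpp,falmy] -> 13 lines: qph fvxrg vptqr tpwlw xfz vcg dradx cwmlo bof hbxpp falmy xjbmh nkdx
Hunk 3: at line 2 remove [tpwlw,xfz] add [kcsdh,bgf] -> 13 lines: qph fvxrg vptqr kcsdh bgf vcg dradx cwmlo bof hbxpp falmy xjbmh nkdx

Answer: qph
fvxrg
vptqr
kcsdh
bgf
vcg
dradx
cwmlo
bof
hbxpp
falmy
xjbmh
nkdx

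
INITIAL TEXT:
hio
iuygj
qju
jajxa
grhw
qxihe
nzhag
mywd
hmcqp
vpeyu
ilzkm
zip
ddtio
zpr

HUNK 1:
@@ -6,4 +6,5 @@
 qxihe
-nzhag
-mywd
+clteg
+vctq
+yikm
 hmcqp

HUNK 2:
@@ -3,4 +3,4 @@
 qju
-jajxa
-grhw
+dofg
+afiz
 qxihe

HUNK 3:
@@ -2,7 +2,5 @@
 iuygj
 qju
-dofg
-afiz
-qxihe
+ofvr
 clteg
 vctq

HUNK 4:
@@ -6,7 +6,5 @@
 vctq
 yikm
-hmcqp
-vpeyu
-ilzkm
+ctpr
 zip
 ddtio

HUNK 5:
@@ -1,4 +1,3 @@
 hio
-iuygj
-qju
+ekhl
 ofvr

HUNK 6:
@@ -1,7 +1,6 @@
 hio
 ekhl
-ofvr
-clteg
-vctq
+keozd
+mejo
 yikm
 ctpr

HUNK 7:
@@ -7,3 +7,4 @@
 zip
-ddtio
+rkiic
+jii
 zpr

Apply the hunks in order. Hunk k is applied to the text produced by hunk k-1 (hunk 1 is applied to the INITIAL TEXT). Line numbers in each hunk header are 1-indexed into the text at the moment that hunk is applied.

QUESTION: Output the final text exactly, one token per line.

Hunk 1: at line 6 remove [nzhag,mywd] add [clteg,vctq,yikm] -> 15 lines: hio iuygj qju jajxa grhw qxihe clteg vctq yikm hmcqp vpeyu ilzkm zip ddtio zpr
Hunk 2: at line 3 remove [jajxa,grhw] add [dofg,afiz] -> 15 lines: hio iuygj qju dofg afiz qxihe clteg vctq yikm hmcqp vpeyu ilzkm zip ddtio zpr
Hunk 3: at line 2 remove [dofg,afiz,qxihe] add [ofvr] -> 13 lines: hio iuygj qju ofvr clteg vctq yikm hmcqp vpeyu ilzkm zip ddtio zpr
Hunk 4: at line 6 remove [hmcqp,vpeyu,ilzkm] add [ctpr] -> 11 lines: hio iuygj qju ofvr clteg vctq yikm ctpr zip ddtio zpr
Hunk 5: at line 1 remove [iuygj,qju] add [ekhl] -> 10 lines: hio ekhl ofvr clteg vctq yikm ctpr zip ddtio zpr
Hunk 6: at line 1 remove [ofvr,clteg,vctq] add [keozd,mejo] -> 9 lines: hio ekhl keozd mejo yikm ctpr zip ddtio zpr
Hunk 7: at line 7 remove [ddtio] add [rkiic,jii] -> 10 lines: hio ekhl keozd mejo yikm ctpr zip rkiic jii zpr

Answer: hio
ekhl
keozd
mejo
yikm
ctpr
zip
rkiic
jii
zpr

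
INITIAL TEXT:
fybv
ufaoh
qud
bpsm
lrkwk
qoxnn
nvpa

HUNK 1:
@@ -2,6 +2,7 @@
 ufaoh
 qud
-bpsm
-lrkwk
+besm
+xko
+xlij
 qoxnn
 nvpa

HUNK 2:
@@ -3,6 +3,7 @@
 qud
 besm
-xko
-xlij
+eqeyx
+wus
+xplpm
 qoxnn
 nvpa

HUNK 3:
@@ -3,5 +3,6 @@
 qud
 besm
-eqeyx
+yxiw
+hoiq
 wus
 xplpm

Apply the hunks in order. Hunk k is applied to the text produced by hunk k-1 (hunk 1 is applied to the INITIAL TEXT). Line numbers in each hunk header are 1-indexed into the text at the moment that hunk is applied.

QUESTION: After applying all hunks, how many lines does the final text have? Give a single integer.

Answer: 10

Derivation:
Hunk 1: at line 2 remove [bpsm,lrkwk] add [besm,xko,xlij] -> 8 lines: fybv ufaoh qud besm xko xlij qoxnn nvpa
Hunk 2: at line 3 remove [xko,xlij] add [eqeyx,wus,xplpm] -> 9 lines: fybv ufaoh qud besm eqeyx wus xplpm qoxnn nvpa
Hunk 3: at line 3 remove [eqeyx] add [yxiw,hoiq] -> 10 lines: fybv ufaoh qud besm yxiw hoiq wus xplpm qoxnn nvpa
Final line count: 10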